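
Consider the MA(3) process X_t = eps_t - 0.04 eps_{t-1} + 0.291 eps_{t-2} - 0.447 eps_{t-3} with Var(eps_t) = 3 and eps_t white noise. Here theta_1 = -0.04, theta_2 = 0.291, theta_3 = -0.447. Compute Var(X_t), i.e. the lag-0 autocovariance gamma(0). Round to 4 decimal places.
\gamma(0) = 3.8583

For an MA(q) process X_t = eps_t + sum_i theta_i eps_{t-i} with
Var(eps_t) = sigma^2, the variance is
  gamma(0) = sigma^2 * (1 + sum_i theta_i^2).
  sum_i theta_i^2 = (-0.04)^2 + (0.291)^2 + (-0.447)^2 = 0.0016 + 0.084681 + 0.199809 = 0.28609.
  gamma(0) = 3 * (1 + 0.28609) = 3 * 1.28609 = 3.85827, which rounds to 3.8583.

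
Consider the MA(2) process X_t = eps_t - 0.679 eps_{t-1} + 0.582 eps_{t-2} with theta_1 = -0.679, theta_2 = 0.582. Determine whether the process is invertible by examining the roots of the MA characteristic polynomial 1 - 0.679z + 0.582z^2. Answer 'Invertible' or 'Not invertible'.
\text{Invertible}

The MA(q) characteristic polynomial is P(z) = 1 - 0.679z + 0.582z^2.
Invertibility requires all roots to lie outside the unit circle, i.e. |z| > 1 for every root.
Set 1 + (-0.679) z + (0.582) z^2 = 0, i.e. a z^2 + b z + c = 0 with a = 0.582, b = -0.679, c = 1.
Discriminant D = b^2 - 4ac = (-0.679)^2 - 4*(0.582)*1 = 0.461041 - (2.328) = -1.866959.
D < 0, so the roots are the complex-conjugate pair z = (-b +/- i sqrt(-D)) / (2a) = 0.5833 +/- 1.1739i.
For a conjugate pair |z|^2 = z * conj(z) = (product of roots) = c/a = 1/(0.582) = 1.718213, so |z| = sqrt(1.718213) = 1.3108 for both roots.
Moduli of all roots: 1.3108, 1.3108.
All moduli strictly greater than 1? Yes.
Verdict: Invertible.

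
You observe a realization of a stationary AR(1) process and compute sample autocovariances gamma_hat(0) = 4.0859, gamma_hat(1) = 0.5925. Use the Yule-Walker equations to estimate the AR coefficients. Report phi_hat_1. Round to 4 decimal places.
\hat\phi_{1} = 0.1450

The Yule-Walker equations for an AR(p) process read, in matrix form,
  Gamma_p phi = r_p,   with   (Gamma_p)_{ij} = gamma(|i - j|),
                       (r_p)_i = gamma(i),   i,j = 1..p.
Substitute the sample gammas (Toeplitz matrix and right-hand side of size 1):
  Gamma_p = [[4.0859]]
  r_p     = [0.5925]
With p = 1 this is the single equation gamma(0) phi_1 = gamma(1):
  phi_hat_1 = gamma(1) / gamma(0) = 0.5925 / 4.0859 = 0.1450.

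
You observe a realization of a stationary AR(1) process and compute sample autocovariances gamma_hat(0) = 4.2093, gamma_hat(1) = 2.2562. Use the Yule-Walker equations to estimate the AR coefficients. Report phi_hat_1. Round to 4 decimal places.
\hat\phi_{1} = 0.5360

The Yule-Walker equations for an AR(p) process read, in matrix form,
  Gamma_p phi = r_p,   with   (Gamma_p)_{ij} = gamma(|i - j|),
                       (r_p)_i = gamma(i),   i,j = 1..p.
Substitute the sample gammas (Toeplitz matrix and right-hand side of size 1):
  Gamma_p = [[4.2093]]
  r_p     = [2.2562]
With p = 1 this is the single equation gamma(0) phi_1 = gamma(1):
  phi_hat_1 = gamma(1) / gamma(0) = 2.2562 / 4.2093 = 0.5360.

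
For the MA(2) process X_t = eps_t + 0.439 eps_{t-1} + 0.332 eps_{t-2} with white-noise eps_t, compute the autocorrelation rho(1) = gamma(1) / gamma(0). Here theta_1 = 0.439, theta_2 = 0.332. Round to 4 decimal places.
\rho(1) = 0.4488

For an MA(q) process with theta_0 = 1, the autocovariance is
  gamma(k) = sigma^2 * sum_{i=0..q-k} theta_i * theta_{i+k},
and rho(k) = gamma(k) / gamma(0). Sigma^2 cancels.
  numerator   = (1)*(0.439) + (0.439)*(0.332) = 0.584748.
  denominator = (1)^2 + (0.439)^2 + (0.332)^2 = 1.302945.
  rho(1) = 0.584748 / 1.302945 = 0.4488.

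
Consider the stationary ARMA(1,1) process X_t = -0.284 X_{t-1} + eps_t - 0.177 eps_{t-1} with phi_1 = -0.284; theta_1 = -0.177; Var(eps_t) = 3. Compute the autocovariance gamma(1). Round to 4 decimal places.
\gamma(1) = -1.5800

Multiply the model equation by X_{t-k} and take expectations. With theta_0 = psi_0 = 1 and psi_j the MA(infinity) weights, this gives
  gamma(k) - sum_i phi_i gamma(k-i) = c_k,
  c_k = sigma^2 * sum_{j=k..q} theta_j psi_{j-k}   (c_k = 0 for k > q),
using gamma(-m) = gamma(m).
psi-weights needed (psi_j = theta_j + sum_i phi_i psi_{j-i}):
  psi_1 = theta_1 + phi_1 = -0.177 + (-0.284) = -0.461
Right-hand sides:
  c_0 = sigma^2 (1 + theta_1 psi_1) = 3 * (1 + (-0.177)(-0.461)) = 3 * 1.081597 = 3.244791
  c_1 = sigma^2 theta_1 = 3 * (-0.177) = -0.531
  c_2 = 0
Equations for k = 0 and k = 1 (AR order 1):
  gamma(0) = phi_1 gamma(1) + c_0
  gamma(1) = phi_1 gamma(0) + c_1
Substituting the second into the first: gamma(0) (1 - phi_1^2) = c_0 + phi_1 c_1, so
  gamma(0) = (c_0 + phi_1 c_1) / (1 - phi_1^2) = (3.244791 + (-0.284)(-0.531)) / (1 - (-0.284)^2) = 3.395595 / 0.919344 = 3.693498.
  gamma(1) = phi_1 gamma(0) + c_1 = (-0.284)(3.693498) + (-0.531) = -1.579953.
Therefore gamma(1) = -1.5800 (to 4 decimal places).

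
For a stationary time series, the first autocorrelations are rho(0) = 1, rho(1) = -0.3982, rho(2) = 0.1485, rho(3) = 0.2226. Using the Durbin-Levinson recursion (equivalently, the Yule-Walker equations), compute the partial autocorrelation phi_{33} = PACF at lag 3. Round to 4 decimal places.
\phi_{33} = 0.3301

The PACF at lag k is phi_{kk}, the last component of the solution
to the Yule-Walker system G_k phi = r_k where
  (G_k)_{ij} = rho(|i - j|), (r_k)_i = rho(i), i,j = 1..k.
Equivalently, Durbin-Levinson gives phi_{kk} iteratively:
  phi_{11} = rho(1)
  phi_{kk} = [rho(k) - sum_{j=1..k-1} phi_{k-1,j} rho(k-j)]
            / [1 - sum_{j=1..k-1} phi_{k-1,j} rho(j)],
  phi_{k,j} = phi_{k-1,j} - phi_{kk} phi_{k-1,k-j},  j = 1..k-1.
Step k = 1:
  phi_11 = rho(1) = -0.3982.
Step k = 2:
  phi_22 = [rho(2) - phi_11 rho(1)] / [1 - phi_11 rho(1)] = [0.1485 - (-0.3982)(-0.3982)] / [1 - (-0.3982)(-0.3982)]
         = -0.01006324 / 0.84143676 = -0.01196.
  Update: phi_21 = phi_11 - phi_22 phi_11 = -0.3982 - (-0.01196)(-0.3982) = -0.402962.
Step k = 3:
  phi_33 = [rho(3) - phi_21 rho(2) - phi_22 rho(1)] / [1 - phi_21 rho(1) - phi_22 rho(2)]
    numerator   = 0.2226 - (-0.402962)(0.1485) - (-0.01196)(-0.3982) = 0.27767759
    denominator = 1 - (-0.402962)(-0.3982) - (-0.01196)(0.1485) = 0.84131641
  phi_33 = 0.27767759 / 0.84131641 = 0.3301.
Therefore phi_{33} = 0.3301.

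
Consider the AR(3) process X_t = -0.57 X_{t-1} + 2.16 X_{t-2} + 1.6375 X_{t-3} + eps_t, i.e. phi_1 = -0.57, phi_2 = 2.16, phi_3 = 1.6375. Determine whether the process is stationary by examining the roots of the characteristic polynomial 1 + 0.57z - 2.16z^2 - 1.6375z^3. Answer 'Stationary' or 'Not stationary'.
\text{Not stationary}

The AR(p) characteristic polynomial is P(z) = 1 + 0.57z - 2.16z^2 - 1.6375z^3.
Stationarity requires all roots to lie outside the unit circle, i.e. |z| > 1 for every root.
Degree 3: look for a simple real root z0 first, then factor out (1 - z/z0) and solve the remaining quadratic.
Testing z0 = -0.8: P(-0.8) = 1 + (0.57)(-0.8) + (-2.16)(-0.8)^2 + (-1.6375)(-0.8)^3
  = 1 + (-0.456) + (-1.3824) + (0.8384) = 0.  So z_0 = -0.8 is a root, |z_0| = 0.8.
Divide out the factor (1 + 1.25 z) = (1 - z/z0) (since 1/z0 = -1.25):
  P(z) = (1 + 1.25 z)(1 + (-0.68) z + (-1.31) z^2)
  [check: z-coef -0.68 - (-1.25) = 0.57; z^2-coef -1.31 - (-1.25)(-0.68) = -2.16; z^3-coef -(-1.25)(-1.31) = -1.6375.]
Remaining roots from the quadratic factor 1 + (-0.68) z + (-1.31) z^2:
  Set 1 + (-0.68) z + (-1.31) z^2 = 0, i.e. a z^2 + b z + c = 0 with a = -1.31, b = -0.68, c = 1.
  Discriminant D = b^2 - 4ac = (-0.68)^2 - 4*(-1.31)*1 = 0.4624 - (-5.24) = 5.7024.
  D >= 0, so the roots are real: z = (-b +/- sqrt(D)) / (2a) = (0.68 +/- 2.38797) / (-2.62).
    z_1 = (0.68 + 2.38797) / (-2.62) = -1.171,   |z_1| = 1.171.
    z_2 = (0.68 - 2.38797) / (-2.62) = 0.6519,   |z_2| = 0.6519.
Moduli of all roots: 0.8000, 1.1710, 0.6519.
All moduli strictly greater than 1? No.
Verdict: Not stationary.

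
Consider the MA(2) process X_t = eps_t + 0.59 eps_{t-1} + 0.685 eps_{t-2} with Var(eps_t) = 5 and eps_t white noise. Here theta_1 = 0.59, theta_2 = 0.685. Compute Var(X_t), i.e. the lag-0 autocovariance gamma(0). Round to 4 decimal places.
\gamma(0) = 9.0866

For an MA(q) process X_t = eps_t + sum_i theta_i eps_{t-i} with
Var(eps_t) = sigma^2, the variance is
  gamma(0) = sigma^2 * (1 + sum_i theta_i^2).
  sum_i theta_i^2 = (0.59)^2 + (0.685)^2 = 0.3481 + 0.469225 = 0.817325.
  gamma(0) = 5 * (1 + 0.817325) = 5 * 1.817325 = 9.086625, which rounds to 9.0866.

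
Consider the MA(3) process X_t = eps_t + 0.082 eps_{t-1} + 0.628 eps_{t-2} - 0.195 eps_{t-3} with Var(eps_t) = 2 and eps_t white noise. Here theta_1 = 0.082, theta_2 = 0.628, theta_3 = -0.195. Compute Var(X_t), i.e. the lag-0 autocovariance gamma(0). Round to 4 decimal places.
\gamma(0) = 2.8783

For an MA(q) process X_t = eps_t + sum_i theta_i eps_{t-i} with
Var(eps_t) = sigma^2, the variance is
  gamma(0) = sigma^2 * (1 + sum_i theta_i^2).
  sum_i theta_i^2 = (0.082)^2 + (0.628)^2 + (-0.195)^2 = 0.006724 + 0.394384 + 0.038025 = 0.439133.
  gamma(0) = 2 * (1 + 0.439133) = 2 * 1.439133 = 2.878266, which rounds to 2.8783.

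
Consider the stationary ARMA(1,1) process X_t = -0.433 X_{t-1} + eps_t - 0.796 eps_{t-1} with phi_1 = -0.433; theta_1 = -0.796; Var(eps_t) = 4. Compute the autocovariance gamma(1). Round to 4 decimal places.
\gamma(1) = -8.1358

Multiply the model equation by X_{t-k} and take expectations. With theta_0 = psi_0 = 1 and psi_j the MA(infinity) weights, this gives
  gamma(k) - sum_i phi_i gamma(k-i) = c_k,
  c_k = sigma^2 * sum_{j=k..q} theta_j psi_{j-k}   (c_k = 0 for k > q),
using gamma(-m) = gamma(m).
psi-weights needed (psi_j = theta_j + sum_i phi_i psi_{j-i}):
  psi_1 = theta_1 + phi_1 = -0.796 + (-0.433) = -1.229
Right-hand sides:
  c_0 = sigma^2 (1 + theta_1 psi_1) = 4 * (1 + (-0.796)(-1.229)) = 4 * 1.978284 = 7.913136
  c_1 = sigma^2 theta_1 = 4 * (-0.796) = -3.184
  c_2 = 0
Equations for k = 0 and k = 1 (AR order 1):
  gamma(0) = phi_1 gamma(1) + c_0
  gamma(1) = phi_1 gamma(0) + c_1
Substituting the second into the first: gamma(0) (1 - phi_1^2) = c_0 + phi_1 c_1, so
  gamma(0) = (c_0 + phi_1 c_1) / (1 - phi_1^2) = (7.913136 + (-0.433)(-3.184)) / (1 - (-0.433)^2) = 9.291808 / 0.812511 = 11.435917.
  gamma(1) = phi_1 gamma(0) + c_1 = (-0.433)(11.435917) + (-3.184) = -8.135752.
Therefore gamma(1) = -8.1358 (to 4 decimal places).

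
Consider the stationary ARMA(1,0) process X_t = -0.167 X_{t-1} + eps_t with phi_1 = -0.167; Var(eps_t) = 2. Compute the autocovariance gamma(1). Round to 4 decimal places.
\gamma(1) = -0.3436

Multiply the model equation by X_{t-k} and take expectations. With theta_0 = psi_0 = 1 and psi_j the MA(infinity) weights, this gives
  gamma(k) - sum_i phi_i gamma(k-i) = c_k,
  c_k = sigma^2 * sum_{j=k..q} theta_j psi_{j-k}   (c_k = 0 for k > q),
using gamma(-m) = gamma(m).
Pure AR (q = 0): c_0 = sigma^2 = 2, c_k = 0 for k >= 1.
Equations for k = 0 and k = 1 (AR order 1):
  gamma(0) = phi_1 gamma(1) + c_0
  gamma(1) = phi_1 gamma(0) + c_1
Substituting the second into the first: gamma(0) (1 - phi_1^2) = c_0 + phi_1 c_1, so
  gamma(0) = c_0 / (1 - phi_1^2) = 2 / (1 - (-0.167)^2) = 2 / 0.972111 = 2.057378.
  gamma(1) = phi_1 gamma(0) = (-0.167)(2.057378) = -0.343582.
Therefore gamma(1) = -0.3436 (to 4 decimal places).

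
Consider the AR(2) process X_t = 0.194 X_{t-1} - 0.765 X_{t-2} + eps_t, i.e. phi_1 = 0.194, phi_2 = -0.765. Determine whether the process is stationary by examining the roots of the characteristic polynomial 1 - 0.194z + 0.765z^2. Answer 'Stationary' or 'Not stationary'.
\text{Stationary}

The AR(p) characteristic polynomial is P(z) = 1 - 0.194z + 0.765z^2.
Stationarity requires all roots to lie outside the unit circle, i.e. |z| > 1 for every root.
Set 1 + (-0.194) z + (0.765) z^2 = 0, i.e. a z^2 + b z + c = 0 with a = 0.765, b = -0.194, c = 1.
Discriminant D = b^2 - 4ac = (-0.194)^2 - 4*(0.765)*1 = 0.037636 - (3.06) = -3.022364.
D < 0, so the roots are the complex-conjugate pair z = (-b +/- i sqrt(-D)) / (2a) = 0.1268 +/- 1.1363i.
For a conjugate pair |z|^2 = z * conj(z) = (product of roots) = c/a = 1/(0.765) = 1.30719, so |z| = sqrt(1.30719) = 1.1433 for both roots.
Moduli of all roots: 1.1433, 1.1433.
All moduli strictly greater than 1? Yes.
Verdict: Stationary.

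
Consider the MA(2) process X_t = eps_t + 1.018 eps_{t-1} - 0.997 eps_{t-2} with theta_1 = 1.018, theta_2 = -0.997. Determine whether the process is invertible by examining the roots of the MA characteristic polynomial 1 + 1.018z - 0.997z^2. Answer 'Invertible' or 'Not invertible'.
\text{Not invertible}

The MA(q) characteristic polynomial is P(z) = 1 + 1.018z - 0.997z^2.
Invertibility requires all roots to lie outside the unit circle, i.e. |z| > 1 for every root.
Set 1 + (1.018) z + (-0.997) z^2 = 0, i.e. a z^2 + b z + c = 0 with a = -0.997, b = 1.018, c = 1.
Discriminant D = b^2 - 4ac = (1.018)^2 - 4*(-0.997)*1 = 1.036324 - (-3.988) = 5.024324.
D >= 0, so the roots are real: z = (-b +/- sqrt(D)) / (2a) = (-1.018 +/- 2.2415) / (-1.994).
  z_1 = (-1.018 + 2.2415) / (-1.994) = -0.6136,   |z_1| = 0.6136.
  z_2 = (-1.018 - 2.2415) / (-1.994) = 1.6347,   |z_2| = 1.6347.
Moduli of all roots: 0.6136, 1.6347.
All moduli strictly greater than 1? No.
Verdict: Not invertible.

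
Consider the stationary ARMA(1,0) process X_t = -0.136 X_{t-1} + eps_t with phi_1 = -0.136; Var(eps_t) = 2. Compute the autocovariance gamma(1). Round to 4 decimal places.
\gamma(1) = -0.2771

Multiply the model equation by X_{t-k} and take expectations. With theta_0 = psi_0 = 1 and psi_j the MA(infinity) weights, this gives
  gamma(k) - sum_i phi_i gamma(k-i) = c_k,
  c_k = sigma^2 * sum_{j=k..q} theta_j psi_{j-k}   (c_k = 0 for k > q),
using gamma(-m) = gamma(m).
Pure AR (q = 0): c_0 = sigma^2 = 2, c_k = 0 for k >= 1.
Equations for k = 0 and k = 1 (AR order 1):
  gamma(0) = phi_1 gamma(1) + c_0
  gamma(1) = phi_1 gamma(0) + c_1
Substituting the second into the first: gamma(0) (1 - phi_1^2) = c_0 + phi_1 c_1, so
  gamma(0) = c_0 / (1 - phi_1^2) = 2 / (1 - (-0.136)^2) = 2 / 0.981504 = 2.037689.
  gamma(1) = phi_1 gamma(0) = (-0.136)(2.037689) = -0.277126.
Therefore gamma(1) = -0.2771 (to 4 decimal places).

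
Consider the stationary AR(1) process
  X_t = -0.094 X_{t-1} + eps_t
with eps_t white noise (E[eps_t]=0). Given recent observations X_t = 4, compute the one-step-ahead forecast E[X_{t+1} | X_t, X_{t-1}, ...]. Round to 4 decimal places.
E[X_{t+1} \mid \mathcal F_t] = -0.3760

For an AR(p) model X_t = c + sum_i phi_i X_{t-i} + eps_t, the
one-step-ahead conditional mean is
  E[X_{t+1} | X_t, ...] = c + sum_i phi_i X_{t+1-i}.
Substitute known values:
  E[X_{t+1} | ...] = (-0.094) * (4)
                   = -0.3760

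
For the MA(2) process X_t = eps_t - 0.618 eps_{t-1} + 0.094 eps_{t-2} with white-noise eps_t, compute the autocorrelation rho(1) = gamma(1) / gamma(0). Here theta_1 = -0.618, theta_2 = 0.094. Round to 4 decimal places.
\rho(1) = -0.4861

For an MA(q) process with theta_0 = 1, the autocovariance is
  gamma(k) = sigma^2 * sum_{i=0..q-k} theta_i * theta_{i+k},
and rho(k) = gamma(k) / gamma(0). Sigma^2 cancels.
  numerator   = (1)*(-0.618) + (-0.618)*(0.094) = -0.676092.
  denominator = (1)^2 + (-0.618)^2 + (0.094)^2 = 1.39076.
  rho(1) = -0.676092 / 1.39076 = -0.4861.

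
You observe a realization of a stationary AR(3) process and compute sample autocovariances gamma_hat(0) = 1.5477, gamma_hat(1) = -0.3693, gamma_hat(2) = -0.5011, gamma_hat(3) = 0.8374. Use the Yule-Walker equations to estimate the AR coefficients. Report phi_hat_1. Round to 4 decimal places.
\hat\phi_{1} = -0.1630

The Yule-Walker equations for an AR(p) process read, in matrix form,
  Gamma_p phi = r_p,   with   (Gamma_p)_{ij} = gamma(|i - j|),
                       (r_p)_i = gamma(i),   i,j = 1..p.
Substitute the sample gammas (Toeplitz matrix and right-hand side of size 3):
  Gamma_p = [[1.5477, -0.3693, -0.5011], [-0.3693, 1.5477, -0.3693], [-0.5011, -0.3693, 1.5477]]
  r_p     = [-0.3693, -0.5011, 0.8374]
Written out (R1..R3):
  (R1) 1.5477 phi_1 - 0.3693 phi_2 - 0.5011 phi_3 = -0.3693
  (R2) -0.3693 phi_1 + 1.5477 phi_2 - 0.3693 phi_3 = -0.5011
  (R3) -0.5011 phi_1 - 0.3693 phi_2 + 1.5477 phi_3 = 0.8374
Gaussian elimination:
  R2 <- R2 - (-0.3693/1.5477) R1 = R2 - (-0.238612) R1:  1.459581 phi_2 - 0.488869 phi_3 = -0.589219
  R3 <- R3 - (-0.5011/1.5477) R1 = R3 - (-0.323771) R1:  -0.488869 phi_2 + 1.385458 phi_3 = 0.717831
  R3 <- R3 - (-0.488869/1.459581) R2 = R3 - (-0.334938) R2:  1.221718 phi_3 = 0.52048
Back-substitution:
  phi_hat_3 = 0.52048 / 1.221718 = 0.426023
  phi_hat_2 = (-0.589219 - (-0.488869)(0.426023)) / 1.459581 = -0.261
  phi_hat_1 = (-0.3693 - (-0.3693)(-0.261) - (-0.5011)(0.426023)) / 1.5477 = -0.162956
So phi_hat = [-0.1630, -0.2610, 0.4260].
Therefore phi_hat_1 = -0.1630.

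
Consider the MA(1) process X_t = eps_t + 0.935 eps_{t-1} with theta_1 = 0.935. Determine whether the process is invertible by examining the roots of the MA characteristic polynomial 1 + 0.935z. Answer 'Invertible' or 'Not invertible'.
\text{Invertible}

The MA(q) characteristic polynomial is P(z) = 1 + 0.935z.
Invertibility requires all roots to lie outside the unit circle, i.e. |z| > 1 for every root.
This is linear in z: 1 + (0.935) z = 0  =>  z = -1/(0.935) = -1.069519,  |z| = 1.069519.
Moduli of all roots: 1.0695.
All moduli strictly greater than 1? Yes.
Verdict: Invertible.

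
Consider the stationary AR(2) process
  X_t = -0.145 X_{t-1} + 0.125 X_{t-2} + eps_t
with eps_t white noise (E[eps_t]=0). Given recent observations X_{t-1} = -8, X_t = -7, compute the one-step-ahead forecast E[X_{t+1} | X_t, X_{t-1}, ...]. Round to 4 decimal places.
E[X_{t+1} \mid \mathcal F_t] = 0.0150

For an AR(p) model X_t = c + sum_i phi_i X_{t-i} + eps_t, the
one-step-ahead conditional mean is
  E[X_{t+1} | X_t, ...] = c + sum_i phi_i X_{t+1-i}.
Substitute known values:
  E[X_{t+1} | ...] = (-0.145) * (-7) + (0.125) * (-8)
                   = 0.0150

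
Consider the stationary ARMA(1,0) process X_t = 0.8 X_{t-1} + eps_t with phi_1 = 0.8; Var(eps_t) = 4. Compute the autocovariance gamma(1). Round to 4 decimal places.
\gamma(1) = 8.8889

Multiply the model equation by X_{t-k} and take expectations. With theta_0 = psi_0 = 1 and psi_j the MA(infinity) weights, this gives
  gamma(k) - sum_i phi_i gamma(k-i) = c_k,
  c_k = sigma^2 * sum_{j=k..q} theta_j psi_{j-k}   (c_k = 0 for k > q),
using gamma(-m) = gamma(m).
Pure AR (q = 0): c_0 = sigma^2 = 4, c_k = 0 for k >= 1.
Equations for k = 0 and k = 1 (AR order 1):
  gamma(0) = phi_1 gamma(1) + c_0
  gamma(1) = phi_1 gamma(0) + c_1
Substituting the second into the first: gamma(0) (1 - phi_1^2) = c_0 + phi_1 c_1, so
  gamma(0) = c_0 / (1 - phi_1^2) = 4 / (1 - (0.8)^2) = 4 / 0.36 = 11.111111.
  gamma(1) = phi_1 gamma(0) = (0.8)(11.111111) = 8.888889.
Therefore gamma(1) = 8.8889 (to 4 decimal places).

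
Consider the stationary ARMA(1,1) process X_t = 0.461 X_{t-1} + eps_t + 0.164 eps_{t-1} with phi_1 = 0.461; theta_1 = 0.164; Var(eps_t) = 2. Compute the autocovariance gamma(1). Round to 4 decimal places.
\gamma(1) = 1.7074

Multiply the model equation by X_{t-k} and take expectations. With theta_0 = psi_0 = 1 and psi_j the MA(infinity) weights, this gives
  gamma(k) - sum_i phi_i gamma(k-i) = c_k,
  c_k = sigma^2 * sum_{j=k..q} theta_j psi_{j-k}   (c_k = 0 for k > q),
using gamma(-m) = gamma(m).
psi-weights needed (psi_j = theta_j + sum_i phi_i psi_{j-i}):
  psi_1 = theta_1 + phi_1 = 0.164 + (0.461) = 0.625
Right-hand sides:
  c_0 = sigma^2 (1 + theta_1 psi_1) = 2 * (1 + (0.164)(0.625)) = 2 * 1.1025 = 2.205
  c_1 = sigma^2 theta_1 = 2 * (0.164) = 0.328
  c_2 = 0
Equations for k = 0 and k = 1 (AR order 1):
  gamma(0) = phi_1 gamma(1) + c_0
  gamma(1) = phi_1 gamma(0) + c_1
Substituting the second into the first: gamma(0) (1 - phi_1^2) = c_0 + phi_1 c_1, so
  gamma(0) = (c_0 + phi_1 c_1) / (1 - phi_1^2) = (2.205 + (0.461)(0.328)) / (1 - (0.461)^2) = 2.356208 / 0.787479 = 2.99209.
  gamma(1) = phi_1 gamma(0) + c_1 = (0.461)(2.99209) + (0.328) = 1.707353.
Therefore gamma(1) = 1.7074 (to 4 decimal places).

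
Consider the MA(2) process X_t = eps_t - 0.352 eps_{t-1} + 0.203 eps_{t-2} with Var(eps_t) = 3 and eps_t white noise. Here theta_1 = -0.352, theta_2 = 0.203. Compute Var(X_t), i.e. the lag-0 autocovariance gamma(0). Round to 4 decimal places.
\gamma(0) = 3.4953

For an MA(q) process X_t = eps_t + sum_i theta_i eps_{t-i} with
Var(eps_t) = sigma^2, the variance is
  gamma(0) = sigma^2 * (1 + sum_i theta_i^2).
  sum_i theta_i^2 = (-0.352)^2 + (0.203)^2 = 0.123904 + 0.041209 = 0.165113.
  gamma(0) = 3 * (1 + 0.165113) = 3 * 1.165113 = 3.495339, which rounds to 3.4953.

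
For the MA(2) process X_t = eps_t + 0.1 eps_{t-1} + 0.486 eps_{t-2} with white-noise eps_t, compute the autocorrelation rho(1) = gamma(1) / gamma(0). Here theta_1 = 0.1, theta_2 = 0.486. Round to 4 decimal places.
\rho(1) = 0.1192

For an MA(q) process with theta_0 = 1, the autocovariance is
  gamma(k) = sigma^2 * sum_{i=0..q-k} theta_i * theta_{i+k},
and rho(k) = gamma(k) / gamma(0). Sigma^2 cancels.
  numerator   = (1)*(0.1) + (0.1)*(0.486) = 0.1486.
  denominator = (1)^2 + (0.1)^2 + (0.486)^2 = 1.246196.
  rho(1) = 0.1486 / 1.246196 = 0.1192.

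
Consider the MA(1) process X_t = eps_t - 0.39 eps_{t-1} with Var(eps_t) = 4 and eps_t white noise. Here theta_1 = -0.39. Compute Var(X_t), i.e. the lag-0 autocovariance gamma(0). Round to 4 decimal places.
\gamma(0) = 4.6084

For an MA(q) process X_t = eps_t + sum_i theta_i eps_{t-i} with
Var(eps_t) = sigma^2, the variance is
  gamma(0) = sigma^2 * (1 + sum_i theta_i^2).
  sum_i theta_i^2 = (-0.39)^2 = 0.1521.
  gamma(0) = 4 * (1 + 0.1521) = 4 * 1.1521 = 4.6084.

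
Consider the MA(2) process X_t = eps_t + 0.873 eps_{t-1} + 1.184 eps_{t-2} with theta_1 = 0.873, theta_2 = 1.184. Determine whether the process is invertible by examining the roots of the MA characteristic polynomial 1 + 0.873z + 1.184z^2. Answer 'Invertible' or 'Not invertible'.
\text{Not invertible}

The MA(q) characteristic polynomial is P(z) = 1 + 0.873z + 1.184z^2.
Invertibility requires all roots to lie outside the unit circle, i.e. |z| > 1 for every root.
Set 1 + (0.873) z + (1.184) z^2 = 0, i.e. a z^2 + b z + c = 0 with a = 1.184, b = 0.873, c = 1.
Discriminant D = b^2 - 4ac = (0.873)^2 - 4*(1.184)*1 = 0.762129 - (4.736) = -3.973871.
D < 0, so the roots are the complex-conjugate pair z = (-b +/- i sqrt(-D)) / (2a) = -0.3687 +/- 0.8418i.
For a conjugate pair |z|^2 = z * conj(z) = (product of roots) = c/a = 1/(1.184) = 0.844595, so |z| = sqrt(0.844595) = 0.919 for both roots.
Moduli of all roots: 0.9190, 0.9190.
All moduli strictly greater than 1? No.
Verdict: Not invertible.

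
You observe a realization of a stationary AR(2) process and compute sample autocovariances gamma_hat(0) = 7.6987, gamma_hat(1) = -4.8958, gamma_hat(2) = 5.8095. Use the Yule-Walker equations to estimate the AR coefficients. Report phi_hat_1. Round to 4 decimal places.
\hat\phi_{1} = -0.2620

The Yule-Walker equations for an AR(p) process read, in matrix form,
  Gamma_p phi = r_p,   with   (Gamma_p)_{ij} = gamma(|i - j|),
                       (r_p)_i = gamma(i),   i,j = 1..p.
Substitute the sample gammas (Toeplitz matrix and right-hand side of size 2):
  Gamma_p = [[7.6987, -4.8958], [-4.8958, 7.6987]]
  r_p     = [-4.8958, 5.8095]
Written out:
  7.6987 phi_1 - 4.8958 phi_2 = -4.8958
  -4.8958 phi_1 + 7.6987 phi_2 = 5.8095
Solve by Cramer's rule:
  det = gamma(0)^2 - gamma(1)^2 = (7.6987)^2 - (-4.8958)^2 = 59.26998169 - 23.96885764 = 35.30112405
  phi_hat_1 = [gamma(1) gamma(0) - gamma(1) gamma(2)] / det = [(-4.8958)(7.6987) - (-4.8958)(5.8095)] / 35.30112405 = -9.24914536 / 35.30112405 = -0.262
  phi_hat_2 = [gamma(0) gamma(2) - gamma(1)^2] / det = [(7.6987)(5.8095) - (-4.8958)^2] / 35.30112405 = 20.75674001 / 35.30112405 = 0.588
So phi_hat = [-0.2620, 0.5880].
Therefore phi_hat_1 = -0.2620.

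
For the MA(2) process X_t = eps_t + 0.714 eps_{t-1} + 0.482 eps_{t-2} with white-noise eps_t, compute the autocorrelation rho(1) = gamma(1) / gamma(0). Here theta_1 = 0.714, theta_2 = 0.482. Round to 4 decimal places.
\rho(1) = 0.6074

For an MA(q) process with theta_0 = 1, the autocovariance is
  gamma(k) = sigma^2 * sum_{i=0..q-k} theta_i * theta_{i+k},
and rho(k) = gamma(k) / gamma(0). Sigma^2 cancels.
  numerator   = (1)*(0.714) + (0.714)*(0.482) = 1.058148.
  denominator = (1)^2 + (0.714)^2 + (0.482)^2 = 1.74212.
  rho(1) = 1.058148 / 1.74212 = 0.6074.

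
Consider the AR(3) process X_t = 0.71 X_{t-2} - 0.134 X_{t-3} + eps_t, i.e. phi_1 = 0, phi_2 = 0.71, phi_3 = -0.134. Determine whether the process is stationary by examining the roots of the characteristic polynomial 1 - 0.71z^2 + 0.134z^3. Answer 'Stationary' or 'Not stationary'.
\text{Stationary}

The AR(p) characteristic polynomial is P(z) = 1 - 0.71z^2 + 0.134z^3.
Stationarity requires all roots to lie outside the unit circle, i.e. |z| > 1 for every root.
Degree 3: look for a simple real root z0 first, then factor out (1 - z/z0) and solve the remaining quadratic.
Testing z0 = 5: P(5) = 1 + (0)(5) + (-0.71)(5)^2 + (0.134)(5)^3
  = 1 + (0) + (-17.75) + (16.75) = 0.  So z_0 = 5 is a root, |z_0| = 5.
Divide out the factor (1 - 0.2 z) = (1 - z/z0) (since 1/z0 = 0.2):
  P(z) = (1 - 0.2 z)(1 + (0.2) z + (-0.67) z^2)
  [check: z-coef 0.2 - (0.2) = 0; z^2-coef -0.67 - (0.2)(0.2) = -0.71; z^3-coef -(0.2)(-0.67) = 0.134.]
Remaining roots from the quadratic factor 1 + (0.2) z + (-0.67) z^2:
  Set 1 + (0.2) z + (-0.67) z^2 = 0, i.e. a z^2 + b z + c = 0 with a = -0.67, b = 0.2, c = 1.
  Discriminant D = b^2 - 4ac = (0.2)^2 - 4*(-0.67)*1 = 0.04 - (-2.68) = 2.72.
  D >= 0, so the roots are real: z = (-b +/- sqrt(D)) / (2a) = (-0.2 +/- 1.649242) / (-1.34).
    z_1 = (-0.2 + 1.649242) / (-1.34) = -1.0815,   |z_1| = 1.0815.
    z_2 = (-0.2 - 1.649242) / (-1.34) = 1.38,   |z_2| = 1.38.
Moduli of all roots: 5.0000, 1.0815, 1.3800.
All moduli strictly greater than 1? Yes.
Verdict: Stationary.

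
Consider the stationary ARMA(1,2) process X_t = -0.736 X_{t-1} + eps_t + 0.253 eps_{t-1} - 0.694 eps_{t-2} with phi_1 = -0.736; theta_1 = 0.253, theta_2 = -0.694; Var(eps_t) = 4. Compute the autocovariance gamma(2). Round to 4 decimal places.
\gamma(2) = -1.2936

Multiply the model equation by X_{t-k} and take expectations. With theta_0 = psi_0 = 1 and psi_j the MA(infinity) weights, this gives
  gamma(k) - sum_i phi_i gamma(k-i) = c_k,
  c_k = sigma^2 * sum_{j=k..q} theta_j psi_{j-k}   (c_k = 0 for k > q),
using gamma(-m) = gamma(m).
psi-weights needed (psi_j = theta_j + sum_i phi_i psi_{j-i}):
  psi_1 = theta_1 + phi_1 = 0.253 + (-0.736) = -0.483
  psi_2 = theta_2 + phi_1 psi_1 = -0.694 + (-0.736)(-0.483) = -0.338512
Right-hand sides:
  c_0 = sigma^2 (1 + theta_1 psi_1 + theta_2 psi_2) = 4 * (1 + (0.253)(-0.483) + (-0.694)(-0.338512)) = 4 * 1.112728 = 4.450913
  c_1 = sigma^2 (theta_1 + theta_2 psi_1) = 4 * (0.253 + (-0.694)(-0.483)) = 2.352808
  c_2 = sigma^2 theta_2 = 4 * (-0.694) = -2.776
Equations for k = 0 and k = 1 (AR order 1):
  gamma(0) = phi_1 gamma(1) + c_0
  gamma(1) = phi_1 gamma(0) + c_1
Substituting the second into the first: gamma(0) (1 - phi_1^2) = c_0 + phi_1 c_1, so
  gamma(0) = (c_0 + phi_1 c_1) / (1 - phi_1^2) = (4.450913 + (-0.736)(2.352808)) / (1 - (-0.736)^2) = 2.719247 / 0.458304 = 5.933281.
  gamma(1) = phi_1 gamma(0) + c_1 = (-0.736)(5.933281) + (2.352808) = -2.014087.
For k = 2: gamma(2) = phi_1 gamma(1) + c_2
  = (-0.736)(-2.014087) + (-2.776) = -1.293632.
Therefore gamma(2) = -1.2936 (to 4 decimal places).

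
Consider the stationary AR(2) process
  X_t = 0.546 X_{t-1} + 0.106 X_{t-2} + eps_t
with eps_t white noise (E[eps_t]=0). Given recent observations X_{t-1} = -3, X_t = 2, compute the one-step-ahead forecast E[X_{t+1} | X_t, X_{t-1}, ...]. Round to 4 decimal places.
E[X_{t+1} \mid \mathcal F_t] = 0.7740

For an AR(p) model X_t = c + sum_i phi_i X_{t-i} + eps_t, the
one-step-ahead conditional mean is
  E[X_{t+1} | X_t, ...] = c + sum_i phi_i X_{t+1-i}.
Substitute known values:
  E[X_{t+1} | ...] = (0.546) * (2) + (0.106) * (-3)
                   = 0.7740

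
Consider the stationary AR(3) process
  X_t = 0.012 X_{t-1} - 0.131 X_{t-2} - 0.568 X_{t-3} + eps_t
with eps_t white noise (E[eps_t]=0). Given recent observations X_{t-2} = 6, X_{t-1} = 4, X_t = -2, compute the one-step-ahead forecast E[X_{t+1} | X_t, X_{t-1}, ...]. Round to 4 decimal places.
E[X_{t+1} \mid \mathcal F_t] = -3.9560

For an AR(p) model X_t = c + sum_i phi_i X_{t-i} + eps_t, the
one-step-ahead conditional mean is
  E[X_{t+1} | X_t, ...] = c + sum_i phi_i X_{t+1-i}.
Substitute known values:
  E[X_{t+1} | ...] = (0.012) * (-2) + (-0.131) * (4) + (-0.568) * (6)
                   = -3.9560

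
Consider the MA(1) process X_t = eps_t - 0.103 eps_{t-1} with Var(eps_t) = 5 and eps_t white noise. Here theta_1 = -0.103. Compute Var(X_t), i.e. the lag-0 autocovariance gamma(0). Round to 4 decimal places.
\gamma(0) = 5.0530

For an MA(q) process X_t = eps_t + sum_i theta_i eps_{t-i} with
Var(eps_t) = sigma^2, the variance is
  gamma(0) = sigma^2 * (1 + sum_i theta_i^2).
  sum_i theta_i^2 = (-0.103)^2 = 0.010609.
  gamma(0) = 5 * (1 + 0.010609) = 5 * 1.010609 = 5.053045, which rounds to 5.0530.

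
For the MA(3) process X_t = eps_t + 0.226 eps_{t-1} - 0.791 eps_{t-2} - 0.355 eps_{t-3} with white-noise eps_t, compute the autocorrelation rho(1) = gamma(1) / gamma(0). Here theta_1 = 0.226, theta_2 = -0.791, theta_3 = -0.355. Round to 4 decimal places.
\rho(1) = 0.1820

For an MA(q) process with theta_0 = 1, the autocovariance is
  gamma(k) = sigma^2 * sum_{i=0..q-k} theta_i * theta_{i+k},
and rho(k) = gamma(k) / gamma(0). Sigma^2 cancels.
  numerator   = (1)*(0.226) + (0.226)*(-0.791) + (-0.791)*(-0.355) = 0.328039.
  denominator = (1)^2 + (0.226)^2 + (-0.791)^2 + (-0.355)^2 = 1.802782.
  rho(1) = 0.328039 / 1.802782 = 0.1820.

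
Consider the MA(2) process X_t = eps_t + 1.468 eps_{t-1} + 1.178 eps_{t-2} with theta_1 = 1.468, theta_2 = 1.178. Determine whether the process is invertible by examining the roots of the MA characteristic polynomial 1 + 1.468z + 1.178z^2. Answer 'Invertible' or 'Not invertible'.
\text{Not invertible}

The MA(q) characteristic polynomial is P(z) = 1 + 1.468z + 1.178z^2.
Invertibility requires all roots to lie outside the unit circle, i.e. |z| > 1 for every root.
Set 1 + (1.468) z + (1.178) z^2 = 0, i.e. a z^2 + b z + c = 0 with a = 1.178, b = 1.468, c = 1.
Discriminant D = b^2 - 4ac = (1.468)^2 - 4*(1.178)*1 = 2.155024 - (4.712) = -2.556976.
D < 0, so the roots are the complex-conjugate pair z = (-b +/- i sqrt(-D)) / (2a) = -0.6231 +/- 0.6787i.
For a conjugate pair |z|^2 = z * conj(z) = (product of roots) = c/a = 1/(1.178) = 0.848896, so |z| = sqrt(0.848896) = 0.9214 for both roots.
Moduli of all roots: 0.9214, 0.9214.
All moduli strictly greater than 1? No.
Verdict: Not invertible.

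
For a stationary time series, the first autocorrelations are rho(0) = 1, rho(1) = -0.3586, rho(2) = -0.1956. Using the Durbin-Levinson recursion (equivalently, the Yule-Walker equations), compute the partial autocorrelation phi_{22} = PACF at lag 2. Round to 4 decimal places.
\phi_{22} = -0.3720

The PACF at lag k is phi_{kk}, the last component of the solution
to the Yule-Walker system G_k phi = r_k where
  (G_k)_{ij} = rho(|i - j|), (r_k)_i = rho(i), i,j = 1..k.
Equivalently, Durbin-Levinson gives phi_{kk} iteratively:
  phi_{11} = rho(1)
  phi_{kk} = [rho(k) - sum_{j=1..k-1} phi_{k-1,j} rho(k-j)]
            / [1 - sum_{j=1..k-1} phi_{k-1,j} rho(j)],
  phi_{k,j} = phi_{k-1,j} - phi_{kk} phi_{k-1,k-j},  j = 1..k-1.
Step k = 1:
  phi_11 = rho(1) = -0.3586.
Step k = 2:
  phi_22 = [rho(2) - phi_11 rho(1)] / [1 - phi_11 rho(1)] = [-0.1956 - (-0.3586)(-0.3586)] / [1 - (-0.3586)(-0.3586)]
         = -0.32419396 / 0.87140604 = -0.372.
Therefore phi_{22} = -0.3720.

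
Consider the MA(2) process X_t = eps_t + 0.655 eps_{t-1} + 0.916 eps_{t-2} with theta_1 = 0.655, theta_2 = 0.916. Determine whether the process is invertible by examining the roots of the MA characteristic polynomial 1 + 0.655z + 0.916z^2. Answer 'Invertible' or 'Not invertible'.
\text{Invertible}

The MA(q) characteristic polynomial is P(z) = 1 + 0.655z + 0.916z^2.
Invertibility requires all roots to lie outside the unit circle, i.e. |z| > 1 for every root.
Set 1 + (0.655) z + (0.916) z^2 = 0, i.e. a z^2 + b z + c = 0 with a = 0.916, b = 0.655, c = 1.
Discriminant D = b^2 - 4ac = (0.655)^2 - 4*(0.916)*1 = 0.429025 - (3.664) = -3.234975.
D < 0, so the roots are the complex-conjugate pair z = (-b +/- i sqrt(-D)) / (2a) = -0.3575 +/- 0.9818i.
For a conjugate pair |z|^2 = z * conj(z) = (product of roots) = c/a = 1/(0.916) = 1.091703, so |z| = sqrt(1.091703) = 1.0448 for both roots.
Moduli of all roots: 1.0448, 1.0448.
All moduli strictly greater than 1? Yes.
Verdict: Invertible.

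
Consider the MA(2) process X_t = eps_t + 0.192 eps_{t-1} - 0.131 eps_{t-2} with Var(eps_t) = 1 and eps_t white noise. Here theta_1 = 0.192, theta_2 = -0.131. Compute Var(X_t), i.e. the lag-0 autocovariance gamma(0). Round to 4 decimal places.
\gamma(0) = 1.0540

For an MA(q) process X_t = eps_t + sum_i theta_i eps_{t-i} with
Var(eps_t) = sigma^2, the variance is
  gamma(0) = sigma^2 * (1 + sum_i theta_i^2).
  sum_i theta_i^2 = (0.192)^2 + (-0.131)^2 = 0.036864 + 0.017161 = 0.054025.
  gamma(0) = 1 * (1 + 0.054025) = 1 * 1.054025 = 1.054025, which rounds to 1.0540.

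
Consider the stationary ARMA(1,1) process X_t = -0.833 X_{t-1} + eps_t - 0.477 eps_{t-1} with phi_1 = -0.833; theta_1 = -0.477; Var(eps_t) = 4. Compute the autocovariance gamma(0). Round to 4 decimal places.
\gamma(0) = 26.4245

Multiply the model equation by X_{t-k} and take expectations. With theta_0 = psi_0 = 1 and psi_j the MA(infinity) weights, this gives
  gamma(k) - sum_i phi_i gamma(k-i) = c_k,
  c_k = sigma^2 * sum_{j=k..q} theta_j psi_{j-k}   (c_k = 0 for k > q),
using gamma(-m) = gamma(m).
psi-weights needed (psi_j = theta_j + sum_i phi_i psi_{j-i}):
  psi_1 = theta_1 + phi_1 = -0.477 + (-0.833) = -1.31
Right-hand sides:
  c_0 = sigma^2 (1 + theta_1 psi_1) = 4 * (1 + (-0.477)(-1.31)) = 4 * 1.62487 = 6.49948
  c_1 = sigma^2 theta_1 = 4 * (-0.477) = -1.908
  c_2 = 0
Equations for k = 0 and k = 1 (AR order 1):
  gamma(0) = phi_1 gamma(1) + c_0
  gamma(1) = phi_1 gamma(0) + c_1
Substituting the second into the first: gamma(0) (1 - phi_1^2) = c_0 + phi_1 c_1, so
  gamma(0) = (c_0 + phi_1 c_1) / (1 - phi_1^2) = (6.49948 + (-0.833)(-1.908)) / (1 - (-0.833)^2) = 8.088844 / 0.306111 = 26.424545.
Therefore gamma(0) = 26.4245 (to 4 decimal places).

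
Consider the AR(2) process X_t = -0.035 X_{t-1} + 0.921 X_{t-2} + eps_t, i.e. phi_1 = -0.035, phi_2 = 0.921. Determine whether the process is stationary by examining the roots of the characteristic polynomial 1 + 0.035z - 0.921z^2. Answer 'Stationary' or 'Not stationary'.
\text{Stationary}

The AR(p) characteristic polynomial is P(z) = 1 + 0.035z - 0.921z^2.
Stationarity requires all roots to lie outside the unit circle, i.e. |z| > 1 for every root.
Set 1 + (0.035) z + (-0.921) z^2 = 0, i.e. a z^2 + b z + c = 0 with a = -0.921, b = 0.035, c = 1.
Discriminant D = b^2 - 4ac = (0.035)^2 - 4*(-0.921)*1 = 0.001225 - (-3.684) = 3.685225.
D >= 0, so the roots are real: z = (-b +/- sqrt(D)) / (2a) = (-0.035 +/- 1.919694) / (-1.842).
  z_1 = (-0.035 + 1.919694) / (-1.842) = -1.0232,   |z_1| = 1.0232.
  z_2 = (-0.035 - 1.919694) / (-1.842) = 1.0612,   |z_2| = 1.0612.
Moduli of all roots: 1.0232, 1.0612.
All moduli strictly greater than 1? Yes.
Verdict: Stationary.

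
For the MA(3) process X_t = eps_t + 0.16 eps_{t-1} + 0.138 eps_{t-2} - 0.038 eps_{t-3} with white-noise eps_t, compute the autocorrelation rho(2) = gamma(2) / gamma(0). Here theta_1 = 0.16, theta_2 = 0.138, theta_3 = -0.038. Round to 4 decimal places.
\rho(2) = 0.1261

For an MA(q) process with theta_0 = 1, the autocovariance is
  gamma(k) = sigma^2 * sum_{i=0..q-k} theta_i * theta_{i+k},
and rho(k) = gamma(k) / gamma(0). Sigma^2 cancels.
  numerator   = (1)*(0.138) + (0.16)*(-0.038) = 0.13192.
  denominator = (1)^2 + (0.16)^2 + (0.138)^2 + (-0.038)^2 = 1.046088.
  rho(2) = 0.13192 / 1.046088 = 0.1261.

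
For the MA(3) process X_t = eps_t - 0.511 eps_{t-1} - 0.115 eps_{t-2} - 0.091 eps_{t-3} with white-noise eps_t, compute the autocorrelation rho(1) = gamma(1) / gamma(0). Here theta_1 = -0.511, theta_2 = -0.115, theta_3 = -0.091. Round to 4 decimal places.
\rho(1) = -0.3444

For an MA(q) process with theta_0 = 1, the autocovariance is
  gamma(k) = sigma^2 * sum_{i=0..q-k} theta_i * theta_{i+k},
and rho(k) = gamma(k) / gamma(0). Sigma^2 cancels.
  numerator   = (1)*(-0.511) + (-0.511)*(-0.115) + (-0.115)*(-0.091) = -0.44177.
  denominator = (1)^2 + (-0.511)^2 + (-0.115)^2 + (-0.091)^2 = 1.282627.
  rho(1) = -0.44177 / 1.282627 = -0.3444.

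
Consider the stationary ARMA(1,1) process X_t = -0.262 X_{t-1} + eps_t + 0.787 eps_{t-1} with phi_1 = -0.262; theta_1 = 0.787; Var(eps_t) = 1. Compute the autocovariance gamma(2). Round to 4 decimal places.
\gamma(2) = -0.1172

Multiply the model equation by X_{t-k} and take expectations. With theta_0 = psi_0 = 1 and psi_j the MA(infinity) weights, this gives
  gamma(k) - sum_i phi_i gamma(k-i) = c_k,
  c_k = sigma^2 * sum_{j=k..q} theta_j psi_{j-k}   (c_k = 0 for k > q),
using gamma(-m) = gamma(m).
psi-weights needed (psi_j = theta_j + sum_i phi_i psi_{j-i}):
  psi_1 = theta_1 + phi_1 = 0.787 + (-0.262) = 0.525
Right-hand sides:
  c_0 = sigma^2 (1 + theta_1 psi_1) = 1 * (1 + (0.787)(0.525)) = 1 * 1.413175 = 1.413175
  c_1 = sigma^2 theta_1 = 1 * (0.787) = 0.787
  c_2 = 0
Equations for k = 0 and k = 1 (AR order 1):
  gamma(0) = phi_1 gamma(1) + c_0
  gamma(1) = phi_1 gamma(0) + c_1
Substituting the second into the first: gamma(0) (1 - phi_1^2) = c_0 + phi_1 c_1, so
  gamma(0) = (c_0 + phi_1 c_1) / (1 - phi_1^2) = (1.413175 + (-0.262)(0.787)) / (1 - (-0.262)^2) = 1.206981 / 0.931356 = 1.295939.
  gamma(1) = phi_1 gamma(0) + c_1 = (-0.262)(1.295939) + (0.787) = 0.447464.
For k = 2 (> q): gamma(2) = phi_1 gamma(1) = (-0.262)(0.447464) = -0.117236.
Therefore gamma(2) = -0.1172 (to 4 decimal places).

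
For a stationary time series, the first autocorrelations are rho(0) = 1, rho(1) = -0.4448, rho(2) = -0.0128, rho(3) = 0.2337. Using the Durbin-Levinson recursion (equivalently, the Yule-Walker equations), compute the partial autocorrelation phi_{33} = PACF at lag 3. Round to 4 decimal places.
\phi_{33} = 0.1469

The PACF at lag k is phi_{kk}, the last component of the solution
to the Yule-Walker system G_k phi = r_k where
  (G_k)_{ij} = rho(|i - j|), (r_k)_i = rho(i), i,j = 1..k.
Equivalently, Durbin-Levinson gives phi_{kk} iteratively:
  phi_{11} = rho(1)
  phi_{kk} = [rho(k) - sum_{j=1..k-1} phi_{k-1,j} rho(k-j)]
            / [1 - sum_{j=1..k-1} phi_{k-1,j} rho(j)],
  phi_{k,j} = phi_{k-1,j} - phi_{kk} phi_{k-1,k-j},  j = 1..k-1.
Step k = 1:
  phi_11 = rho(1) = -0.4448.
Step k = 2:
  phi_22 = [rho(2) - phi_11 rho(1)] / [1 - phi_11 rho(1)] = [-0.0128 - (-0.4448)(-0.4448)] / [1 - (-0.4448)(-0.4448)]
         = -0.21064704 / 0.80215296 = -0.262602.
  Update: phi_21 = phi_11 - phi_22 phi_11 = -0.4448 - (-0.262602)(-0.4448) = -0.561605.
Step k = 3:
  phi_33 = [rho(3) - phi_21 rho(2) - phi_22 rho(1)] / [1 - phi_21 rho(1) - phi_22 rho(2)]
    numerator   = 0.2337 - (-0.561605)(-0.0128) - (-0.262602)(-0.4448) = 0.10970604
    denominator = 1 - (-0.561605)(-0.4448) - (-0.262602)(-0.0128) = 0.74683661
  phi_33 = 0.10970604 / 0.74683661 = 0.1469.
Therefore phi_{33} = 0.1469.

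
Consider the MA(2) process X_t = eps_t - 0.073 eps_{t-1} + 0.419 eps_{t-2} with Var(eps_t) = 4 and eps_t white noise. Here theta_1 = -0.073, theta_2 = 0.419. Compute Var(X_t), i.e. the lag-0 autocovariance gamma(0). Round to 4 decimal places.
\gamma(0) = 4.7236

For an MA(q) process X_t = eps_t + sum_i theta_i eps_{t-i} with
Var(eps_t) = sigma^2, the variance is
  gamma(0) = sigma^2 * (1 + sum_i theta_i^2).
  sum_i theta_i^2 = (-0.073)^2 + (0.419)^2 = 0.005329 + 0.175561 = 0.18089.
  gamma(0) = 4 * (1 + 0.18089) = 4 * 1.18089 = 4.72356, which rounds to 4.7236.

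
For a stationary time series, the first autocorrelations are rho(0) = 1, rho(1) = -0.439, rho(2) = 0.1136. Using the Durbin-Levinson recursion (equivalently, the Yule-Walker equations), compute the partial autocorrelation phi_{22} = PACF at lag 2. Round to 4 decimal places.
\phi_{22} = -0.0980

The PACF at lag k is phi_{kk}, the last component of the solution
to the Yule-Walker system G_k phi = r_k where
  (G_k)_{ij} = rho(|i - j|), (r_k)_i = rho(i), i,j = 1..k.
Equivalently, Durbin-Levinson gives phi_{kk} iteratively:
  phi_{11} = rho(1)
  phi_{kk} = [rho(k) - sum_{j=1..k-1} phi_{k-1,j} rho(k-j)]
            / [1 - sum_{j=1..k-1} phi_{k-1,j} rho(j)],
  phi_{k,j} = phi_{k-1,j} - phi_{kk} phi_{k-1,k-j},  j = 1..k-1.
Step k = 1:
  phi_11 = rho(1) = -0.439.
Step k = 2:
  phi_22 = [rho(2) - phi_11 rho(1)] / [1 - phi_11 rho(1)] = [0.1136 - (-0.439)(-0.439)] / [1 - (-0.439)(-0.439)]
         = -0.079121 / 0.807279 = -0.098.
Therefore phi_{22} = -0.0980.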